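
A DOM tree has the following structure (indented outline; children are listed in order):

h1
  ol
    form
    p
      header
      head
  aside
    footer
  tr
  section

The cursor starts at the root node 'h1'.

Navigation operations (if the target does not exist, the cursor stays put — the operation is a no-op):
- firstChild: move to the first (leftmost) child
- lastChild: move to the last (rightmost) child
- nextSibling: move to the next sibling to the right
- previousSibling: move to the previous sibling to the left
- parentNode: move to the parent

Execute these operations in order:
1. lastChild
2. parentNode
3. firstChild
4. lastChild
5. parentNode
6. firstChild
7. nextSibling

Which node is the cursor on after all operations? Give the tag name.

Answer: p

Derivation:
After 1 (lastChild): section
After 2 (parentNode): h1
After 3 (firstChild): ol
After 4 (lastChild): p
After 5 (parentNode): ol
After 6 (firstChild): form
After 7 (nextSibling): p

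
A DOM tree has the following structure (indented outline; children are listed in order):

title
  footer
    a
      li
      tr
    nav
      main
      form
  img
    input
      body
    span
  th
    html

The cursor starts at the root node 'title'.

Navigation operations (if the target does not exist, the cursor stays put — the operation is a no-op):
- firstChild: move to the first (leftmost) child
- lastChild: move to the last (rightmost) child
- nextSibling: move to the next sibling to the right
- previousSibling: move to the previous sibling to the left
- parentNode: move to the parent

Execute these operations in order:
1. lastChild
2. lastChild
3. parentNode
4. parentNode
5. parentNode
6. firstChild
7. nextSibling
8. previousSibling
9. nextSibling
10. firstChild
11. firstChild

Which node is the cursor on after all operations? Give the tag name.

After 1 (lastChild): th
After 2 (lastChild): html
After 3 (parentNode): th
After 4 (parentNode): title
After 5 (parentNode): title (no-op, stayed)
After 6 (firstChild): footer
After 7 (nextSibling): img
After 8 (previousSibling): footer
After 9 (nextSibling): img
After 10 (firstChild): input
After 11 (firstChild): body

Answer: body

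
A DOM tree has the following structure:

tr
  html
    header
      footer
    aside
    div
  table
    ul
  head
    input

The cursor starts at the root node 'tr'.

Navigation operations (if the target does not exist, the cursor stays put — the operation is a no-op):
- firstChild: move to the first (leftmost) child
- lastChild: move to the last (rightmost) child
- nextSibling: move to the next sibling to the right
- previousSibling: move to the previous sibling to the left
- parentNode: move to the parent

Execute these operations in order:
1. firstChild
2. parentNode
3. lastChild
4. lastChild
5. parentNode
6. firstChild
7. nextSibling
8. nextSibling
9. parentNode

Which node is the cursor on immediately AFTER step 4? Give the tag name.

After 1 (firstChild): html
After 2 (parentNode): tr
After 3 (lastChild): head
After 4 (lastChild): input

Answer: input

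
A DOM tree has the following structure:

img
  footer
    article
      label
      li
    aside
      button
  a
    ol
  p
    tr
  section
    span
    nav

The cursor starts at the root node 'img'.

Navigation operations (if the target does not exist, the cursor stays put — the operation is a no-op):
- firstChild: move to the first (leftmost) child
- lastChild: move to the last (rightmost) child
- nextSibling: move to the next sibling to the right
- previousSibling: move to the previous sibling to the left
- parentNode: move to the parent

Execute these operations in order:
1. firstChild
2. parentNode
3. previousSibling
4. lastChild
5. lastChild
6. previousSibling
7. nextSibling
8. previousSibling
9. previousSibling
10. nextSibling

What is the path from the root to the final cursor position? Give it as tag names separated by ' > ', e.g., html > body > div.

After 1 (firstChild): footer
After 2 (parentNode): img
After 3 (previousSibling): img (no-op, stayed)
After 4 (lastChild): section
After 5 (lastChild): nav
After 6 (previousSibling): span
After 7 (nextSibling): nav
After 8 (previousSibling): span
After 9 (previousSibling): span (no-op, stayed)
After 10 (nextSibling): nav

Answer: img > section > nav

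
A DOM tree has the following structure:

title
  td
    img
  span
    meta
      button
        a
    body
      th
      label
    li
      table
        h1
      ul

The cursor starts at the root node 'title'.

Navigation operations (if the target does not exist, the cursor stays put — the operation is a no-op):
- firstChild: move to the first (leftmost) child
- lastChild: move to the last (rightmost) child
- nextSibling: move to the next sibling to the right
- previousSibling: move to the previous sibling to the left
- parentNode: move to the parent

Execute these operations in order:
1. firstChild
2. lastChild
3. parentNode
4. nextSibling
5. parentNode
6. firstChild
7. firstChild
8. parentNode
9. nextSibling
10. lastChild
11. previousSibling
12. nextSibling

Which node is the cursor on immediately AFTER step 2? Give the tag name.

After 1 (firstChild): td
After 2 (lastChild): img

Answer: img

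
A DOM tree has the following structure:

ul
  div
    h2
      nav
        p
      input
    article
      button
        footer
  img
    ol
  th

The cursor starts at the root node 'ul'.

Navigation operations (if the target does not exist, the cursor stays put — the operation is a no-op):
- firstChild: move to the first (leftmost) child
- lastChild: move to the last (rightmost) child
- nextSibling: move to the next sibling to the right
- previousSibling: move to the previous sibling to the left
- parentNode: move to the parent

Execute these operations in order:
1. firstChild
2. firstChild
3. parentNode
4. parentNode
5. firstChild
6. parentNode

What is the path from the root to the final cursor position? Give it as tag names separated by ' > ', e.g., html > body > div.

Answer: ul

Derivation:
After 1 (firstChild): div
After 2 (firstChild): h2
After 3 (parentNode): div
After 4 (parentNode): ul
After 5 (firstChild): div
After 6 (parentNode): ul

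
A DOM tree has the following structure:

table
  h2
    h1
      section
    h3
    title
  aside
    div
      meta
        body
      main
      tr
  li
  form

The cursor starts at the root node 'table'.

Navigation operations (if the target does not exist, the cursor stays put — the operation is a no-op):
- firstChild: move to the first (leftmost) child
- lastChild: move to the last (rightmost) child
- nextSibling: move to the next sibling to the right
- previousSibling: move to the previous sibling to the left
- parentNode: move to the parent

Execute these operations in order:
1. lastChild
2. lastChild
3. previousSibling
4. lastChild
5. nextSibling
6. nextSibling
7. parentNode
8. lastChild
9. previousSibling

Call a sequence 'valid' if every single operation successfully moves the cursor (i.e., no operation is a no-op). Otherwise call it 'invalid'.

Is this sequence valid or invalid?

Answer: invalid

Derivation:
After 1 (lastChild): form
After 2 (lastChild): form (no-op, stayed)
After 3 (previousSibling): li
After 4 (lastChild): li (no-op, stayed)
After 5 (nextSibling): form
After 6 (nextSibling): form (no-op, stayed)
After 7 (parentNode): table
After 8 (lastChild): form
After 9 (previousSibling): li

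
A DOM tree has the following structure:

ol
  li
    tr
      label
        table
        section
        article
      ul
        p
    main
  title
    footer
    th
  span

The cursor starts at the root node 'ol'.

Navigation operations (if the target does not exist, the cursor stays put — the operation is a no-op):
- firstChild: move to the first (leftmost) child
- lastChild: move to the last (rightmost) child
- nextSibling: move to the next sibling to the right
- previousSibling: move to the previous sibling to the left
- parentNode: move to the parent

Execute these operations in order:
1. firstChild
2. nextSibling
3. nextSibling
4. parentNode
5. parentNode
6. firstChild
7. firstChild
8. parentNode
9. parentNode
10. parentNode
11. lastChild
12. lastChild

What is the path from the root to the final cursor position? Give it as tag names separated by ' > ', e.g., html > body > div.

Answer: ol > span

Derivation:
After 1 (firstChild): li
After 2 (nextSibling): title
After 3 (nextSibling): span
After 4 (parentNode): ol
After 5 (parentNode): ol (no-op, stayed)
After 6 (firstChild): li
After 7 (firstChild): tr
After 8 (parentNode): li
After 9 (parentNode): ol
After 10 (parentNode): ol (no-op, stayed)
After 11 (lastChild): span
After 12 (lastChild): span (no-op, stayed)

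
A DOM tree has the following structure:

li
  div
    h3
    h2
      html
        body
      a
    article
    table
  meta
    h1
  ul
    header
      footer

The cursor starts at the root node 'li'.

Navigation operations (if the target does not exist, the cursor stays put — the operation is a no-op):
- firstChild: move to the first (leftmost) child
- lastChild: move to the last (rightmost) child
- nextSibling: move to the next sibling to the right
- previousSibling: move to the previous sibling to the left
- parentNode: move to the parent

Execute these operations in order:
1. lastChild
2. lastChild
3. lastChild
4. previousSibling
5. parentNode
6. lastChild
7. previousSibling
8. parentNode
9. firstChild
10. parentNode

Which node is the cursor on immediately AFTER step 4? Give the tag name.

After 1 (lastChild): ul
After 2 (lastChild): header
After 3 (lastChild): footer
After 4 (previousSibling): footer (no-op, stayed)

Answer: footer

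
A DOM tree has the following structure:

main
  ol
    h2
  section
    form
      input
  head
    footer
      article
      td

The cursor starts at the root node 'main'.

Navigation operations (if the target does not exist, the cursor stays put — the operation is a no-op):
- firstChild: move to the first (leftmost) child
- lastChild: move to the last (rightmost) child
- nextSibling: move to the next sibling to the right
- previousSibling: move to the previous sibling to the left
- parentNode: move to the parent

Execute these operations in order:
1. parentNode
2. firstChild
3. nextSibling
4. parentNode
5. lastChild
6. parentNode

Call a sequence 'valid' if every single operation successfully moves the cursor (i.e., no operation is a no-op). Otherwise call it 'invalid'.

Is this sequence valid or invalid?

After 1 (parentNode): main (no-op, stayed)
After 2 (firstChild): ol
After 3 (nextSibling): section
After 4 (parentNode): main
After 5 (lastChild): head
After 6 (parentNode): main

Answer: invalid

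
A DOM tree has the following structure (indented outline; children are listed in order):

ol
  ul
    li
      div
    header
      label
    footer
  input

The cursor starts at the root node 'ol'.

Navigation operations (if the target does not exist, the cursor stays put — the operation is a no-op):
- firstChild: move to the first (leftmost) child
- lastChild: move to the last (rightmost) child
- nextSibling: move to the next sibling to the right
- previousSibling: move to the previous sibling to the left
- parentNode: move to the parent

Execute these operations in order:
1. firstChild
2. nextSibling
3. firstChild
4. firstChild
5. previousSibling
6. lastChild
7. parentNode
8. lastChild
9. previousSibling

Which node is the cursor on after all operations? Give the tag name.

After 1 (firstChild): ul
After 2 (nextSibling): input
After 3 (firstChild): input (no-op, stayed)
After 4 (firstChild): input (no-op, stayed)
After 5 (previousSibling): ul
After 6 (lastChild): footer
After 7 (parentNode): ul
After 8 (lastChild): footer
After 9 (previousSibling): header

Answer: header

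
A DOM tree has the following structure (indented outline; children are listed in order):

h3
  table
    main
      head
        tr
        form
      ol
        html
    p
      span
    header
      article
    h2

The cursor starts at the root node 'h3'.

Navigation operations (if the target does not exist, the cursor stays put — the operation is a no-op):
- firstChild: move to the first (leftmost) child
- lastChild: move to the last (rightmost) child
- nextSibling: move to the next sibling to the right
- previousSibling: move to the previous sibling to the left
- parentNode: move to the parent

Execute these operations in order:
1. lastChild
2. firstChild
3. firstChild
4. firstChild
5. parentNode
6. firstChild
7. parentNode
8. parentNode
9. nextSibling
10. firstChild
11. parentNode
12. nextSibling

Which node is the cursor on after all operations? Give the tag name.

Answer: header

Derivation:
After 1 (lastChild): table
After 2 (firstChild): main
After 3 (firstChild): head
After 4 (firstChild): tr
After 5 (parentNode): head
After 6 (firstChild): tr
After 7 (parentNode): head
After 8 (parentNode): main
After 9 (nextSibling): p
After 10 (firstChild): span
After 11 (parentNode): p
After 12 (nextSibling): header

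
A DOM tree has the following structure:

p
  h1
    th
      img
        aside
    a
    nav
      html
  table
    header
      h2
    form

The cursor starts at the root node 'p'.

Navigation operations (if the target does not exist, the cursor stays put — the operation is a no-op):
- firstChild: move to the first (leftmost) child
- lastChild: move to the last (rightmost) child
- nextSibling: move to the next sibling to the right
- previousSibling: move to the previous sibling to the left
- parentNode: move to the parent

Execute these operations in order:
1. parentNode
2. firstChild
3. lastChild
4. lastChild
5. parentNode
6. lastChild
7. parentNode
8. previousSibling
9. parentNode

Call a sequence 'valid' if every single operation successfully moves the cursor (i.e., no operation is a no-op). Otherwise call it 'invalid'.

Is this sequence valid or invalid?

After 1 (parentNode): p (no-op, stayed)
After 2 (firstChild): h1
After 3 (lastChild): nav
After 4 (lastChild): html
After 5 (parentNode): nav
After 6 (lastChild): html
After 7 (parentNode): nav
After 8 (previousSibling): a
After 9 (parentNode): h1

Answer: invalid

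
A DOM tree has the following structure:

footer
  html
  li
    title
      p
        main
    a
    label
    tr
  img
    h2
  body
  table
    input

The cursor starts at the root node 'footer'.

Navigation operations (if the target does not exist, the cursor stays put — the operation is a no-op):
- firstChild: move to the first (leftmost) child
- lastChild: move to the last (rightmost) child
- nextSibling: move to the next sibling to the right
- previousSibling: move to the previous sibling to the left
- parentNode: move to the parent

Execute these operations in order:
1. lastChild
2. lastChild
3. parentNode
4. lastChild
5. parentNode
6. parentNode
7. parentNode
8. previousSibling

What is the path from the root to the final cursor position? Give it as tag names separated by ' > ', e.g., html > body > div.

After 1 (lastChild): table
After 2 (lastChild): input
After 3 (parentNode): table
After 4 (lastChild): input
After 5 (parentNode): table
After 6 (parentNode): footer
After 7 (parentNode): footer (no-op, stayed)
After 8 (previousSibling): footer (no-op, stayed)

Answer: footer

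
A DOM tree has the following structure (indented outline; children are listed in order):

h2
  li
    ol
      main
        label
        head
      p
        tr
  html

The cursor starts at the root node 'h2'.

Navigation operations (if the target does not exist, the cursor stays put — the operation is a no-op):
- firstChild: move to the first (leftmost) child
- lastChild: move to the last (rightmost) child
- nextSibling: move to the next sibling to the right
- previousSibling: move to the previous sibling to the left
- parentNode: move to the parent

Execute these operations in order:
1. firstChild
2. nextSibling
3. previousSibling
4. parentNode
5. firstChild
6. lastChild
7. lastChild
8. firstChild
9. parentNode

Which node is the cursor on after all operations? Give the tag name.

Answer: p

Derivation:
After 1 (firstChild): li
After 2 (nextSibling): html
After 3 (previousSibling): li
After 4 (parentNode): h2
After 5 (firstChild): li
After 6 (lastChild): ol
After 7 (lastChild): p
After 8 (firstChild): tr
After 9 (parentNode): p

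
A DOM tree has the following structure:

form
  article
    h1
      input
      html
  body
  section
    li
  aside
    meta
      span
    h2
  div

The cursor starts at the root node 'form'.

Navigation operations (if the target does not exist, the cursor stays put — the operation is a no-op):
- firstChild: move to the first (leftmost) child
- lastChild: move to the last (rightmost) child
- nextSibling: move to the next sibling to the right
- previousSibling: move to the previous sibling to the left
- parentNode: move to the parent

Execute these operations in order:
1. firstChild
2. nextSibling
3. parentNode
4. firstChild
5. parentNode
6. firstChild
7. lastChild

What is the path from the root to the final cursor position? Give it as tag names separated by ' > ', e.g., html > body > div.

Answer: form > article > h1

Derivation:
After 1 (firstChild): article
After 2 (nextSibling): body
After 3 (parentNode): form
After 4 (firstChild): article
After 5 (parentNode): form
After 6 (firstChild): article
After 7 (lastChild): h1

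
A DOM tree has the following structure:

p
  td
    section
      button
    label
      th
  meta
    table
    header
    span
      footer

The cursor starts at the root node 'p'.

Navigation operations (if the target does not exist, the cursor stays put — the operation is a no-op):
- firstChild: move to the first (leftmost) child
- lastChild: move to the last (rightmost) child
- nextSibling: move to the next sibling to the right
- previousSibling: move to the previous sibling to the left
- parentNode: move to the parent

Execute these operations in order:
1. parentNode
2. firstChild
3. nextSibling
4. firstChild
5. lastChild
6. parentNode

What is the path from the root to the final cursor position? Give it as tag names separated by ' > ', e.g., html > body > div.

Answer: p > meta

Derivation:
After 1 (parentNode): p (no-op, stayed)
After 2 (firstChild): td
After 3 (nextSibling): meta
After 4 (firstChild): table
After 5 (lastChild): table (no-op, stayed)
After 6 (parentNode): meta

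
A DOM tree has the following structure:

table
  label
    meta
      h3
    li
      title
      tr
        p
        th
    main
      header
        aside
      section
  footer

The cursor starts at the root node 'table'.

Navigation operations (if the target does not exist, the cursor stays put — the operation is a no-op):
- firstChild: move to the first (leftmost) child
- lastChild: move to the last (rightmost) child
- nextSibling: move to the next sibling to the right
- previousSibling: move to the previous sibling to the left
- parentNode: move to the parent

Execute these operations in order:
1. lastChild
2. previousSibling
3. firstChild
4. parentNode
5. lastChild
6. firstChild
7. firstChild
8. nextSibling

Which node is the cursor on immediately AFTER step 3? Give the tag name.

After 1 (lastChild): footer
After 2 (previousSibling): label
After 3 (firstChild): meta

Answer: meta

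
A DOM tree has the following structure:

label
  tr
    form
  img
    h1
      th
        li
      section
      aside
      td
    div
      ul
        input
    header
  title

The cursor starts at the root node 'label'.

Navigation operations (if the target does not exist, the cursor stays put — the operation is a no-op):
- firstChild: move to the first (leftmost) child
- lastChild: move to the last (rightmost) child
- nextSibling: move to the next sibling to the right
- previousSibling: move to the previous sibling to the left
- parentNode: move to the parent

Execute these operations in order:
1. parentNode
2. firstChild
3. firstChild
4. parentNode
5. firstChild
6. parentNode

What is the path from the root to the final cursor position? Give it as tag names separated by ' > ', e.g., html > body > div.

After 1 (parentNode): label (no-op, stayed)
After 2 (firstChild): tr
After 3 (firstChild): form
After 4 (parentNode): tr
After 5 (firstChild): form
After 6 (parentNode): tr

Answer: label > tr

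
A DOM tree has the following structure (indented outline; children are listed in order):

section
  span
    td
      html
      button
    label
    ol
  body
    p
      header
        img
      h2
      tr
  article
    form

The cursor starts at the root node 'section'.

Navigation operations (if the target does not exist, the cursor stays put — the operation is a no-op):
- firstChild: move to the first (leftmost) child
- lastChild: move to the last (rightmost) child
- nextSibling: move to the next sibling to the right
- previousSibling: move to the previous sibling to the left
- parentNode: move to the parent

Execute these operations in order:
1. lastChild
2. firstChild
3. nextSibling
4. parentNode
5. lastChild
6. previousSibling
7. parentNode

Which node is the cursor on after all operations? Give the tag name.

After 1 (lastChild): article
After 2 (firstChild): form
After 3 (nextSibling): form (no-op, stayed)
After 4 (parentNode): article
After 5 (lastChild): form
After 6 (previousSibling): form (no-op, stayed)
After 7 (parentNode): article

Answer: article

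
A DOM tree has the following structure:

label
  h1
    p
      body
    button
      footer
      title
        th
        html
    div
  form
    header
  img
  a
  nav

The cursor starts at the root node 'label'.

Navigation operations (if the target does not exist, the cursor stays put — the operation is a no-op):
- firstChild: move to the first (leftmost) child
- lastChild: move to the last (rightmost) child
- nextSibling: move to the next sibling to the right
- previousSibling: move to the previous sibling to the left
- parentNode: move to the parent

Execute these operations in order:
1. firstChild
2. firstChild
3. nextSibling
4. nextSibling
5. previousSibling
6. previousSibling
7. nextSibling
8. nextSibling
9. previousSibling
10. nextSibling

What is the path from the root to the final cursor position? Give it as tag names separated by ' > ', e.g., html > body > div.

Answer: label > h1 > div

Derivation:
After 1 (firstChild): h1
After 2 (firstChild): p
After 3 (nextSibling): button
After 4 (nextSibling): div
After 5 (previousSibling): button
After 6 (previousSibling): p
After 7 (nextSibling): button
After 8 (nextSibling): div
After 9 (previousSibling): button
After 10 (nextSibling): div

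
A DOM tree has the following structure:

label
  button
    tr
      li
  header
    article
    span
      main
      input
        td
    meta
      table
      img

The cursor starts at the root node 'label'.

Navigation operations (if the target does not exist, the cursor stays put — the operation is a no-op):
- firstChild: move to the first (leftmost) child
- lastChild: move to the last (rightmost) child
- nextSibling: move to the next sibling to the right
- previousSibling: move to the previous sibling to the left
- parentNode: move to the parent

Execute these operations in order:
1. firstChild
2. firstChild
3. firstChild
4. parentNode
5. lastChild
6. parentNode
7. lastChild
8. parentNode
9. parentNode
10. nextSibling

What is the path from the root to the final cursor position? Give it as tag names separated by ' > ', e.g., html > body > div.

After 1 (firstChild): button
After 2 (firstChild): tr
After 3 (firstChild): li
After 4 (parentNode): tr
After 5 (lastChild): li
After 6 (parentNode): tr
After 7 (lastChild): li
After 8 (parentNode): tr
After 9 (parentNode): button
After 10 (nextSibling): header

Answer: label > header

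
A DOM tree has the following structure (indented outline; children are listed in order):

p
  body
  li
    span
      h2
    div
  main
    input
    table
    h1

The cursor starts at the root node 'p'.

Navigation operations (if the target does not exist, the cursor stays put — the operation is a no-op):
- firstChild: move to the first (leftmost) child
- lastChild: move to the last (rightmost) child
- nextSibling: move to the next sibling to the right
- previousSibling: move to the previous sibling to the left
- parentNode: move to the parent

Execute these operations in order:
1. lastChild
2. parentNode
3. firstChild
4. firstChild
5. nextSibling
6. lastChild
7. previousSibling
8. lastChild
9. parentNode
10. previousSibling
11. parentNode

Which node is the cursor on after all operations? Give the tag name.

Answer: li

Derivation:
After 1 (lastChild): main
After 2 (parentNode): p
After 3 (firstChild): body
After 4 (firstChild): body (no-op, stayed)
After 5 (nextSibling): li
After 6 (lastChild): div
After 7 (previousSibling): span
After 8 (lastChild): h2
After 9 (parentNode): span
After 10 (previousSibling): span (no-op, stayed)
After 11 (parentNode): li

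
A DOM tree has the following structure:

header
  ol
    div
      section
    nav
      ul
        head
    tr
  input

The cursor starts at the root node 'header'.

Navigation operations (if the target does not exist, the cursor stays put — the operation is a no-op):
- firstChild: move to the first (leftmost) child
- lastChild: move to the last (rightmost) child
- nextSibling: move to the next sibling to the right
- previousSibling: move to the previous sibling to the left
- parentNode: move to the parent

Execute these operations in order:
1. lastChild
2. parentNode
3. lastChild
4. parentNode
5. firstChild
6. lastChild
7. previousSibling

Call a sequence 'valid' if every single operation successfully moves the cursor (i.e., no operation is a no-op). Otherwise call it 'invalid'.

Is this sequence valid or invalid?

After 1 (lastChild): input
After 2 (parentNode): header
After 3 (lastChild): input
After 4 (parentNode): header
After 5 (firstChild): ol
After 6 (lastChild): tr
After 7 (previousSibling): nav

Answer: valid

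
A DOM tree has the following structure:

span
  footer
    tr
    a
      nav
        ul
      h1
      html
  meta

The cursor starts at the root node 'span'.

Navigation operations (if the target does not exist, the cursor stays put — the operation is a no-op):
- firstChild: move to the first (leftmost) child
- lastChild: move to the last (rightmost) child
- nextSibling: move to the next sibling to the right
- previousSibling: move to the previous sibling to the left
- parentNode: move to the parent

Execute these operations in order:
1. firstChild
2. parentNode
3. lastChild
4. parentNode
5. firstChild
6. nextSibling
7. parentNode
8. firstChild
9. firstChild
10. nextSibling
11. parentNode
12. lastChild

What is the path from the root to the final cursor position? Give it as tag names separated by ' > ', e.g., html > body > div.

Answer: span > footer > a

Derivation:
After 1 (firstChild): footer
After 2 (parentNode): span
After 3 (lastChild): meta
After 4 (parentNode): span
After 5 (firstChild): footer
After 6 (nextSibling): meta
After 7 (parentNode): span
After 8 (firstChild): footer
After 9 (firstChild): tr
After 10 (nextSibling): a
After 11 (parentNode): footer
After 12 (lastChild): a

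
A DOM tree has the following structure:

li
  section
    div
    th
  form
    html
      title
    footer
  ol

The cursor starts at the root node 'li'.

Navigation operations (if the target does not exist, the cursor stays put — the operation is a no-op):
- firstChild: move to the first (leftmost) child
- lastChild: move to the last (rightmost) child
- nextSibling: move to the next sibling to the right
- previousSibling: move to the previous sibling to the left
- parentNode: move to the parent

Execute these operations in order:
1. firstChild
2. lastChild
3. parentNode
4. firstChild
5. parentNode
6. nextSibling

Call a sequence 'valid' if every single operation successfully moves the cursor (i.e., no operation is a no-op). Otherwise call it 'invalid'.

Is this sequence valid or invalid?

Answer: valid

Derivation:
After 1 (firstChild): section
After 2 (lastChild): th
After 3 (parentNode): section
After 4 (firstChild): div
After 5 (parentNode): section
After 6 (nextSibling): form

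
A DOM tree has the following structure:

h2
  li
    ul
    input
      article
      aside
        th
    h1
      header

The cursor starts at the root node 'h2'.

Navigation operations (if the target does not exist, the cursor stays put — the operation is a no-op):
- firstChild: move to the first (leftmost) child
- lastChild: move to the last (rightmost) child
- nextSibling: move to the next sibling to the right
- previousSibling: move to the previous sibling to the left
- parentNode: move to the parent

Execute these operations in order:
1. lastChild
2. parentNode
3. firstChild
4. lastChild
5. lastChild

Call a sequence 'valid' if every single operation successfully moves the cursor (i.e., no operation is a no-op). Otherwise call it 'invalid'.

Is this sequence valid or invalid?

After 1 (lastChild): li
After 2 (parentNode): h2
After 3 (firstChild): li
After 4 (lastChild): h1
After 5 (lastChild): header

Answer: valid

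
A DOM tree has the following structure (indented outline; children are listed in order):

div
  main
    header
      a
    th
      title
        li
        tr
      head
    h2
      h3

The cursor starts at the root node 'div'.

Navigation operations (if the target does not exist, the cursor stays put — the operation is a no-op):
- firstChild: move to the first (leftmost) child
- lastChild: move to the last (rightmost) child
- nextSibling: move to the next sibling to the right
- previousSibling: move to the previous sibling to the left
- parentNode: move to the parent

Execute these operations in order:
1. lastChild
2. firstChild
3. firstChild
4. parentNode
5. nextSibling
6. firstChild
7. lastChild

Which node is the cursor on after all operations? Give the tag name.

Answer: tr

Derivation:
After 1 (lastChild): main
After 2 (firstChild): header
After 3 (firstChild): a
After 4 (parentNode): header
After 5 (nextSibling): th
After 6 (firstChild): title
After 7 (lastChild): tr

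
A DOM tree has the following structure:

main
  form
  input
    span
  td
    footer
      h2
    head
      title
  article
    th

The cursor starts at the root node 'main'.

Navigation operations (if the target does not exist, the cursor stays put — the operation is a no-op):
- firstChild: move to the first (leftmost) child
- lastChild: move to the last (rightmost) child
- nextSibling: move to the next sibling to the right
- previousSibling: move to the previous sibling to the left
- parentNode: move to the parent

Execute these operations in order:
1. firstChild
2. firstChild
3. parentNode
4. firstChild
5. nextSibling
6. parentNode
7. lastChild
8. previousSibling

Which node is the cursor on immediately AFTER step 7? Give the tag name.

After 1 (firstChild): form
After 2 (firstChild): form (no-op, stayed)
After 3 (parentNode): main
After 4 (firstChild): form
After 5 (nextSibling): input
After 6 (parentNode): main
After 7 (lastChild): article

Answer: article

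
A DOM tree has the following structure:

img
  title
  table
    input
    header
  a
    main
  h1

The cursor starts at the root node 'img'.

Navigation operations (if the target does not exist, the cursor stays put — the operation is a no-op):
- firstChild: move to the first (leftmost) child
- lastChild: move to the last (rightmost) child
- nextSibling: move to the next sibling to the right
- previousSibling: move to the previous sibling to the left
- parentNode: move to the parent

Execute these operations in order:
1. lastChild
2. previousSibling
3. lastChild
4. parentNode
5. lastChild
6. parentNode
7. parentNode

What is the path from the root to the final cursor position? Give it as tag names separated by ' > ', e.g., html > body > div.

Answer: img

Derivation:
After 1 (lastChild): h1
After 2 (previousSibling): a
After 3 (lastChild): main
After 4 (parentNode): a
After 5 (lastChild): main
After 6 (parentNode): a
After 7 (parentNode): img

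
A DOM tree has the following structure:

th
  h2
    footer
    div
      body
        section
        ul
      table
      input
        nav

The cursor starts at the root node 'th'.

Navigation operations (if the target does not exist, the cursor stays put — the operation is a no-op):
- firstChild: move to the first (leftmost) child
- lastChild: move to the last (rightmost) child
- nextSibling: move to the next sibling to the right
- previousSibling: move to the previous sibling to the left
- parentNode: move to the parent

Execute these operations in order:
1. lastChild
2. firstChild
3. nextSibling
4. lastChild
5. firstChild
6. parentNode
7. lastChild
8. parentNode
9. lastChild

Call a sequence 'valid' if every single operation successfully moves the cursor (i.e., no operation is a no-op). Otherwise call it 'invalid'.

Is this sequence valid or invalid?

Answer: valid

Derivation:
After 1 (lastChild): h2
After 2 (firstChild): footer
After 3 (nextSibling): div
After 4 (lastChild): input
After 5 (firstChild): nav
After 6 (parentNode): input
After 7 (lastChild): nav
After 8 (parentNode): input
After 9 (lastChild): nav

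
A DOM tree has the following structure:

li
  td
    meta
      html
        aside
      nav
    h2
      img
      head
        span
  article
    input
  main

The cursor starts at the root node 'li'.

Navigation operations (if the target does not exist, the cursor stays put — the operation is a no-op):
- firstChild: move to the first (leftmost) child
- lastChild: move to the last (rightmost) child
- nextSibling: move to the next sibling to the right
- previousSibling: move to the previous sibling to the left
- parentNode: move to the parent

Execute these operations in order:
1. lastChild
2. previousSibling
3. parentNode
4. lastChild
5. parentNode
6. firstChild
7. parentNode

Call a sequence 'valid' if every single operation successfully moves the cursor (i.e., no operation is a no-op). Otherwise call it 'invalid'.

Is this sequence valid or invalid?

After 1 (lastChild): main
After 2 (previousSibling): article
After 3 (parentNode): li
After 4 (lastChild): main
After 5 (parentNode): li
After 6 (firstChild): td
After 7 (parentNode): li

Answer: valid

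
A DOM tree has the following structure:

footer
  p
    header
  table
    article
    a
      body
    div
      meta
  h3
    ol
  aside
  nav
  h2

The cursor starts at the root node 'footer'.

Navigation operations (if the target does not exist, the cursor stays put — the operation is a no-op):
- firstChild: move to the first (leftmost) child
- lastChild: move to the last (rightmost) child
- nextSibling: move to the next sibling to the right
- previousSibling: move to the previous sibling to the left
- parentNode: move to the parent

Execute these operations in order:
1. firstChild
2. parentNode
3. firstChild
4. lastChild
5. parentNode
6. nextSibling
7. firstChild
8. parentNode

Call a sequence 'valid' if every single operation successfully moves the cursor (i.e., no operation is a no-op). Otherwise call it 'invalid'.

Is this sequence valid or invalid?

Answer: valid

Derivation:
After 1 (firstChild): p
After 2 (parentNode): footer
After 3 (firstChild): p
After 4 (lastChild): header
After 5 (parentNode): p
After 6 (nextSibling): table
After 7 (firstChild): article
After 8 (parentNode): table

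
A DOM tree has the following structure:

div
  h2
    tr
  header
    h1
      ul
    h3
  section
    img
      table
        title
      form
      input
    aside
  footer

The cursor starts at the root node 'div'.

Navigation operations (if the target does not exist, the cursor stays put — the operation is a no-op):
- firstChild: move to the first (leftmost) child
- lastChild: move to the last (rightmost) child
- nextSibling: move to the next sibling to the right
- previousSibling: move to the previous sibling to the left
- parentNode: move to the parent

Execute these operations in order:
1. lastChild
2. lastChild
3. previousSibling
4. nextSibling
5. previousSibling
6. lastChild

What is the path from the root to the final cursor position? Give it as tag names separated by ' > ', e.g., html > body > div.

Answer: div > section > aside

Derivation:
After 1 (lastChild): footer
After 2 (lastChild): footer (no-op, stayed)
After 3 (previousSibling): section
After 4 (nextSibling): footer
After 5 (previousSibling): section
After 6 (lastChild): aside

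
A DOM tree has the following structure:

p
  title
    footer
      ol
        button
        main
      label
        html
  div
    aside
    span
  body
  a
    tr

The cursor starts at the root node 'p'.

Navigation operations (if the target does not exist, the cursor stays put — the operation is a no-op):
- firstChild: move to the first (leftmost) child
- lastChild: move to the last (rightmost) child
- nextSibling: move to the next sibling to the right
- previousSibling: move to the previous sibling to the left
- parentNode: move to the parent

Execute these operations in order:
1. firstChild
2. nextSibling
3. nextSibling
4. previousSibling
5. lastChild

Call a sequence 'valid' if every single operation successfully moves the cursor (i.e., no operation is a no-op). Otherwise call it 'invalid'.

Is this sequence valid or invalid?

After 1 (firstChild): title
After 2 (nextSibling): div
After 3 (nextSibling): body
After 4 (previousSibling): div
After 5 (lastChild): span

Answer: valid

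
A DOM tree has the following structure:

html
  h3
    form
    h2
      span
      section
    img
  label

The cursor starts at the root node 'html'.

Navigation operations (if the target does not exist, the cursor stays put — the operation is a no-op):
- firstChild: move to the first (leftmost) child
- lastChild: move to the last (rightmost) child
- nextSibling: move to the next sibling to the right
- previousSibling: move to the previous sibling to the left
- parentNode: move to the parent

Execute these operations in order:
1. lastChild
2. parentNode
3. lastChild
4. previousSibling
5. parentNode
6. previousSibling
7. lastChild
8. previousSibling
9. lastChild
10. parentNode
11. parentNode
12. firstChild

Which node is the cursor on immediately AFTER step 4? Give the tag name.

After 1 (lastChild): label
After 2 (parentNode): html
After 3 (lastChild): label
After 4 (previousSibling): h3

Answer: h3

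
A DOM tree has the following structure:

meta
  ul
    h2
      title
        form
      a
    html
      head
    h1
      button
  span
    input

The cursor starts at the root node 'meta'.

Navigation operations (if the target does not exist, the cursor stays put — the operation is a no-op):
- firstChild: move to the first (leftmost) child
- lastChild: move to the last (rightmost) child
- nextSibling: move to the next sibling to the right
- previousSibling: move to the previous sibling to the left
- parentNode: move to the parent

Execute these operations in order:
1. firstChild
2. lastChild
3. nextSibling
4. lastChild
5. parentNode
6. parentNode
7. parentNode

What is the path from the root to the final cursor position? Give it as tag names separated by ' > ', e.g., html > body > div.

After 1 (firstChild): ul
After 2 (lastChild): h1
After 3 (nextSibling): h1 (no-op, stayed)
After 4 (lastChild): button
After 5 (parentNode): h1
After 6 (parentNode): ul
After 7 (parentNode): meta

Answer: meta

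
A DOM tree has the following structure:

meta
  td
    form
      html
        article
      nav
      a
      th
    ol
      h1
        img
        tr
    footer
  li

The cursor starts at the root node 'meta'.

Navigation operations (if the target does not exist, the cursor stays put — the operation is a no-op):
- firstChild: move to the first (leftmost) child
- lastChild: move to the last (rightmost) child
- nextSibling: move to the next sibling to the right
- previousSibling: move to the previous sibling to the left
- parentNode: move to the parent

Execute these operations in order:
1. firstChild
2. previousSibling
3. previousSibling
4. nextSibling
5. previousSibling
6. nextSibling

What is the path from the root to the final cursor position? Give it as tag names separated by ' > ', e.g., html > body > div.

After 1 (firstChild): td
After 2 (previousSibling): td (no-op, stayed)
After 3 (previousSibling): td (no-op, stayed)
After 4 (nextSibling): li
After 5 (previousSibling): td
After 6 (nextSibling): li

Answer: meta > li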